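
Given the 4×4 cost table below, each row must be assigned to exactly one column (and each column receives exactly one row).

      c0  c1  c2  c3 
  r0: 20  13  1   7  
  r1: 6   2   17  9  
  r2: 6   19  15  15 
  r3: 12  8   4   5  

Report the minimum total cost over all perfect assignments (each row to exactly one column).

optimal assignment: row0→col2 (cost 1), row1→col1 (cost 2), row2→col0 (cost 6), row3→col3 (cost 5)
total = 1 + 2 + 6 + 5 = 14

Minimum assignment cost: 14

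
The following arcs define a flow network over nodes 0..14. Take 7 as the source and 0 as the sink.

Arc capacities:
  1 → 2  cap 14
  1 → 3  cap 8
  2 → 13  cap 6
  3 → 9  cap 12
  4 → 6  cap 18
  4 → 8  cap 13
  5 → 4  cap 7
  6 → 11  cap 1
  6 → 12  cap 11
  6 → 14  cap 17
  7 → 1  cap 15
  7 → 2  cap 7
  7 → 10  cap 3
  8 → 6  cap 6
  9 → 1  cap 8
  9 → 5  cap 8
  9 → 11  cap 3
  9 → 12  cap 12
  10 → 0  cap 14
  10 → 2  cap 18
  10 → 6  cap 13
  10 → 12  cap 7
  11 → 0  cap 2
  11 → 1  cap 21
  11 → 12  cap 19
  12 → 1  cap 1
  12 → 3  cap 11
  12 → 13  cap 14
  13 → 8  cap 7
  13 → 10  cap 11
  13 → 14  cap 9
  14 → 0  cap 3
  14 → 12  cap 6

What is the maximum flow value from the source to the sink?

Maximum flow value: 17

augment #1: 7→10→0 bottleneck 3, total now 3
augment #2: 7→2→13→10→0 bottleneck 6, total now 9
augment #3: 7→1→3→9→11→0 bottleneck 2, total now 11
augment #4: 7→1→3→9→12→13→10→0 bottleneck 5, total now 16
augment #5: 7→1→3→9→12→13→14→0 bottleneck 1, total now 17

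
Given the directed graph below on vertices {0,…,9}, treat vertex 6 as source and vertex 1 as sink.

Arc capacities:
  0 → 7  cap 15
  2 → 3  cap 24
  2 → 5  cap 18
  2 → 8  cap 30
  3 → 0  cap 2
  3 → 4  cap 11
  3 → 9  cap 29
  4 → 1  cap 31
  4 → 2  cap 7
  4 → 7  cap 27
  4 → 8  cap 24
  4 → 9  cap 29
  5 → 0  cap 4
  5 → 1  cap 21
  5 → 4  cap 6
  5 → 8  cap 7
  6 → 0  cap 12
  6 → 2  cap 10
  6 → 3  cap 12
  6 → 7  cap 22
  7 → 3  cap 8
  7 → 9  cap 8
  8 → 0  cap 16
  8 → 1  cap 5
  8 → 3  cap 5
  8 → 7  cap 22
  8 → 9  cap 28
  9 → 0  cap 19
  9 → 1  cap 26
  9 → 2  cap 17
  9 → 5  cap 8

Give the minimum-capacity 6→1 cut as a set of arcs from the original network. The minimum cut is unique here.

Min-cut arcs: {(6,2), (6,3), (7,3), (7,9)} (total capacity 38)

augment #1: 6→2→5→1 push 10
augment #2: 6→3→4→1 push 11
augment #3: 6→3→9→1 push 1
augment #4: 6→7→9→1 push 8
augment #5: 6→7→3→9→1 push 8
max flow = 38; residual-reachable set from 6 gives S-side
cut edges (S→T): {(6,2), (6,3), (7,3), (7,9)} total cap 38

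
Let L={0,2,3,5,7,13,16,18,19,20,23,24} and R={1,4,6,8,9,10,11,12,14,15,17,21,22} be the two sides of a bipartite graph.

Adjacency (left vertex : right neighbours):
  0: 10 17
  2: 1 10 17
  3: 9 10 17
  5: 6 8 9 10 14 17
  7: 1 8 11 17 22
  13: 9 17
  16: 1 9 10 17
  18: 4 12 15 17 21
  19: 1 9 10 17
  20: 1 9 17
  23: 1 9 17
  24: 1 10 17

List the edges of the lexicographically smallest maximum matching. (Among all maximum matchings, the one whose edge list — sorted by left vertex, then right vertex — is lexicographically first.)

|M| = 7 (so the lex-smallest maximum matching has 7 edges)
process left vertices in ascending order; for each, take the smallest-labelled available neighbour that still permits 7 edges overall, or leave it unmatched if none does
lex-smallest matching: {0-10, 2-1, 3-9, 5-6, 7-8, 13-17, 18-4}

Lex-smallest maximum matching: {(0,10), (2,1), (3,9), (5,6), (7,8), (13,17), (18,4)}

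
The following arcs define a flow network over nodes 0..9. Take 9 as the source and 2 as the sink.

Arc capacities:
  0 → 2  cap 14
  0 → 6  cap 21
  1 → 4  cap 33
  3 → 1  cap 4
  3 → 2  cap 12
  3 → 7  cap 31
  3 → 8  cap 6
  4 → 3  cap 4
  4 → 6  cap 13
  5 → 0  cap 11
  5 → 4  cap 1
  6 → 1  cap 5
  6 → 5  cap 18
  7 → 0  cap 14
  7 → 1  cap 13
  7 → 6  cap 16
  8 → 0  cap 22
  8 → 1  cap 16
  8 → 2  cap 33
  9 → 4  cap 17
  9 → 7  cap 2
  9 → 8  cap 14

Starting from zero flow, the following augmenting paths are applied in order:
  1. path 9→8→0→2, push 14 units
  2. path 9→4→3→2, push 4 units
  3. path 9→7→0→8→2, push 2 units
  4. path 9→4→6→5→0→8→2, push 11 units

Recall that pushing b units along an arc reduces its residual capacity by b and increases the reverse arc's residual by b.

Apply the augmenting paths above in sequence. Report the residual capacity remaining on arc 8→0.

Residual capacity of (8,0): 21

after path 1 (9→8→0→2, push 14): res(8,0)=8
after path 2 (9→4→3→2, push 4): res(8,0)=8
after path 3 (9→7→0→8→2, push 2): res(8,0)=10
after path 4 (9→4→6→5→0→8→2, push 11): res(8,0)=21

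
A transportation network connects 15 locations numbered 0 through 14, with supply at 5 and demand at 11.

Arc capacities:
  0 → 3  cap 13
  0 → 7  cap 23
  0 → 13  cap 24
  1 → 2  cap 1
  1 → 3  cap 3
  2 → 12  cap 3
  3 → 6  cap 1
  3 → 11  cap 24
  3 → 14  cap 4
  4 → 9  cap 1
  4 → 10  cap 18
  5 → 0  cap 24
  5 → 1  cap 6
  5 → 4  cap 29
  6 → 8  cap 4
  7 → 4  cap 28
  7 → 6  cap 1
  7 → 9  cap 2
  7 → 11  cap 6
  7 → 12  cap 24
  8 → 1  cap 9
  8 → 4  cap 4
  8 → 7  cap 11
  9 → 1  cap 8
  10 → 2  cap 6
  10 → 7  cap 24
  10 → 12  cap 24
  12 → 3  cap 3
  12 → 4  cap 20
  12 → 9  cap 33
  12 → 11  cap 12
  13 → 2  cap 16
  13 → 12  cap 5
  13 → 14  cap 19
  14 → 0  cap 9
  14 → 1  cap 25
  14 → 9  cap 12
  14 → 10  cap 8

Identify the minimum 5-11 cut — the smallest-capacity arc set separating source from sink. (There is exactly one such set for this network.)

augment #1: 5→0→3→11 push 13
augment #2: 5→0→7→11 push 6
augment #3: 5→1→3→11 push 3
augment #4: 5→0→7→12→11 push 5
augment #5: 5→1→2→12→11 push 1
augment #6: 5→4→10→12→11 push 6
augment #7: 5→4→10→12→3→11 push 3
max flow = 37; residual-reachable set from 5 gives S-side
cut edges (S→T): {(0,3), (1,3), (7,11), (12,3), (12,11)} total cap 37

Min-cut arcs: {(0,3), (1,3), (7,11), (12,3), (12,11)} (total capacity 37)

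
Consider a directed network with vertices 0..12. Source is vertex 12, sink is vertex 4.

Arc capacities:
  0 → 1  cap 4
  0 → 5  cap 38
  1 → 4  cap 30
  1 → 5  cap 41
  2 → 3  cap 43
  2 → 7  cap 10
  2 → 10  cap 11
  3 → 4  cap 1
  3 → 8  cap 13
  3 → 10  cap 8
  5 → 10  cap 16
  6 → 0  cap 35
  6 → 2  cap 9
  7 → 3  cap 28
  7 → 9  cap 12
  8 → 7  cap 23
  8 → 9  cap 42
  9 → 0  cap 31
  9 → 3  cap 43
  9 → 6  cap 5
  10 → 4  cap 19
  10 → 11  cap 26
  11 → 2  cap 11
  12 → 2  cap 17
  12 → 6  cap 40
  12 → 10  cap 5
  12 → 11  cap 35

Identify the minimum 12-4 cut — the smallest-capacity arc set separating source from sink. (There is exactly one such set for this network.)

augment #1: 12→10→4 push 5
augment #2: 12→2→3→4 push 1
augment #3: 12→2→10→4 push 11
augment #4: 12→2→3→10→4 push 3
augment #5: 12→6→0→1→4 push 4
max flow = 24; residual-reachable set from 12 gives S-side
cut edges (S→T): {(0,1), (3,4), (10,4)} total cap 24

Min-cut arcs: {(0,1), (3,4), (10,4)} (total capacity 24)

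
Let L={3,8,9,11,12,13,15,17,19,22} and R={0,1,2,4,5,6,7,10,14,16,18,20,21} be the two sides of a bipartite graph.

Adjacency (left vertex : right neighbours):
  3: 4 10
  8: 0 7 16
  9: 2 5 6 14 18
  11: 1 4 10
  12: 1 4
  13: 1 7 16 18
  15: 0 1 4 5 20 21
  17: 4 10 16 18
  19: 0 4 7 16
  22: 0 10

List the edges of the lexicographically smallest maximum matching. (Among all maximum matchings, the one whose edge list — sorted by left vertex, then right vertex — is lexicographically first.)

Lex-smallest maximum matching: {(3,4), (8,0), (9,2), (11,1), (13,7), (15,5), (17,18), (19,16), (22,10)}

|M| = 9 (so the lex-smallest maximum matching has 9 edges)
process left vertices in ascending order; for each, take the smallest-labelled available neighbour that still permits 9 edges overall, or leave it unmatched if none does
lex-smallest matching: {3-4, 8-0, 9-2, 11-1, 13-7, 15-5, 17-18, 19-16, 22-10}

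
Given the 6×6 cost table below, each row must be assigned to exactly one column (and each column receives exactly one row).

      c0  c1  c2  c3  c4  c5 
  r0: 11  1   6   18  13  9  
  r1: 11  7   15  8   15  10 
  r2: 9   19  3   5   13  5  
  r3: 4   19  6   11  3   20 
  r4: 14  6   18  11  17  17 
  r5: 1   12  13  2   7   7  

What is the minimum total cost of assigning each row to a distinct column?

one of 2 optimal assignments: row0→col1 (cost 1), row1→col5 (cost 10), row2→col2 (cost 3), row3→col4 (cost 3), row4→col3 (cost 11), row5→col0 (cost 1)
total = 1 + 10 + 3 + 3 + 11 + 1 = 29

Minimum assignment cost: 29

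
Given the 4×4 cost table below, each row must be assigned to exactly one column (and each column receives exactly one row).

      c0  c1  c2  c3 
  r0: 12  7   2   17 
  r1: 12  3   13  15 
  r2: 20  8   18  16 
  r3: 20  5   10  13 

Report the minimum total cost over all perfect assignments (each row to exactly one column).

one of 2 optimal assignments: row0→col2 (cost 2), row1→col0 (cost 12), row2→col1 (cost 8), row3→col3 (cost 13)
total = 2 + 12 + 8 + 13 = 35

Minimum assignment cost: 35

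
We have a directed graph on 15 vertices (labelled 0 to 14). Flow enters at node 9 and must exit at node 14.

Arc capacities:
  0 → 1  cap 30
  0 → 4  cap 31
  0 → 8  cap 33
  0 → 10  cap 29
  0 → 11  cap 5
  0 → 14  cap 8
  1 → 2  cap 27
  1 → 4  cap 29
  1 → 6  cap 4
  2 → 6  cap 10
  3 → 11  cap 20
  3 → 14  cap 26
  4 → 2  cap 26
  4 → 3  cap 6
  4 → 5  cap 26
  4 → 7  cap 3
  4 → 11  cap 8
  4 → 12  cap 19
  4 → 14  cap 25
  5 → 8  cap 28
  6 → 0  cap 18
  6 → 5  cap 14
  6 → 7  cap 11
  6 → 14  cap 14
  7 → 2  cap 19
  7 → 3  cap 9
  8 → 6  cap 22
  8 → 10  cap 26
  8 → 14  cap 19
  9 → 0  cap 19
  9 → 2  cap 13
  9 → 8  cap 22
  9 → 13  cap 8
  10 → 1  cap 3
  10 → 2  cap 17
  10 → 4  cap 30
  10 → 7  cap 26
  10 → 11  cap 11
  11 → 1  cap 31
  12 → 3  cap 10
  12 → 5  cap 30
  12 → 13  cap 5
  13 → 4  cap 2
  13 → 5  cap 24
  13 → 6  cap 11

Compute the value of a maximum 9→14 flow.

Maximum flow value: 59

augment #1: 9→0→14 bottleneck 8, total now 8
augment #2: 9→8→14 bottleneck 19, total now 27
augment #3: 9→0→4→14 bottleneck 11, total now 38
augment #4: 9→2→6→14 bottleneck 10, total now 48
augment #5: 9→8→6→14 bottleneck 3, total now 51
augment #6: 9→13→4→14 bottleneck 2, total now 53
augment #7: 9→13→6→14 bottleneck 1, total now 54
augment #8: 9→13→6→0→4→14 bottleneck 5, total now 59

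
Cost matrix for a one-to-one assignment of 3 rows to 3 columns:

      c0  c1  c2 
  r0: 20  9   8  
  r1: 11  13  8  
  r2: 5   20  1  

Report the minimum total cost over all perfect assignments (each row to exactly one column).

Minimum assignment cost: 21

optimal assignment: row0→col1 (cost 9), row1→col0 (cost 11), row2→col2 (cost 1)
total = 9 + 11 + 1 = 21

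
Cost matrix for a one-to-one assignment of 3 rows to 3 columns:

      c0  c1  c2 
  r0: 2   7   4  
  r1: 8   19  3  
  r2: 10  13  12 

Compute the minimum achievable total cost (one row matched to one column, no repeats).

Minimum assignment cost: 18

optimal assignment: row0→col0 (cost 2), row1→col2 (cost 3), row2→col1 (cost 13)
total = 2 + 3 + 13 = 18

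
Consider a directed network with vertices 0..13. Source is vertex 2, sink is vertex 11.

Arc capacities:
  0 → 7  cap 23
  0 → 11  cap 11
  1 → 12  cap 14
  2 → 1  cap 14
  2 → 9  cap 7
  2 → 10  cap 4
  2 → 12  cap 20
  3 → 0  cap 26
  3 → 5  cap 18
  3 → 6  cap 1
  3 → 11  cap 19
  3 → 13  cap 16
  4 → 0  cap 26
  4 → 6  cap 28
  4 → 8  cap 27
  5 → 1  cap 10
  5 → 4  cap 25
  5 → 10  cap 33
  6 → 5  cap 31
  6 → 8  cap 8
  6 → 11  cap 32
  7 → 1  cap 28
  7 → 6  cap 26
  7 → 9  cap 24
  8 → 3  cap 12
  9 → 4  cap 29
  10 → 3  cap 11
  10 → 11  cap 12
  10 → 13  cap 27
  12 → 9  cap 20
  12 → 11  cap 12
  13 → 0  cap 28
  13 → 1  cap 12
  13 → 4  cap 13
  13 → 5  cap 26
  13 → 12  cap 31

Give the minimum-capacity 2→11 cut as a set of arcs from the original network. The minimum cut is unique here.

augment #1: 2→10→11 push 4
augment #2: 2→12→11 push 12
augment #3: 2→9→4→0→11 push 7
augment #4: 2→12→9→4→0→11 push 4
augment #5: 2→12→9→4→6→11 push 4
augment #6: 2→1→12→9→4→6→11 push 12
max flow = 43; residual-reachable set from 2 gives S-side
cut edges (S→T): {(2,9), (2,10), (12,9), (12,11)} total cap 43

Min-cut arcs: {(2,9), (2,10), (12,9), (12,11)} (total capacity 43)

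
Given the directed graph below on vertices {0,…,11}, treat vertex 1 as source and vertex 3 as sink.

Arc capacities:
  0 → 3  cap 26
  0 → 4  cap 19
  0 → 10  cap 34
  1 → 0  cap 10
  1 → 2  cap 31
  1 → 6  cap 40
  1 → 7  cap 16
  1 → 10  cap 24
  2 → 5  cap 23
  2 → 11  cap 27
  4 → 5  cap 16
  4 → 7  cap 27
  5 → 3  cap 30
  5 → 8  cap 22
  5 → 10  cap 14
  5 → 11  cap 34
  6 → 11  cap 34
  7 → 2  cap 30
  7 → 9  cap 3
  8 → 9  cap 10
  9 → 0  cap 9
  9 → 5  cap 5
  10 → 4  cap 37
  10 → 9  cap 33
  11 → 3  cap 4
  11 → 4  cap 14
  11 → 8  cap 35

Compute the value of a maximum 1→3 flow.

Maximum flow value: 53

augment #1: 1→0→3 bottleneck 10, total now 10
augment #2: 1→2→5→3 bottleneck 23, total now 33
augment #3: 1→2→11→3 bottleneck 4, total now 37
augment #4: 1→7→9→0→3 bottleneck 3, total now 40
augment #5: 1→10→4→5→3 bottleneck 7, total now 47
augment #6: 1→10→9→0→3 bottleneck 6, total now 53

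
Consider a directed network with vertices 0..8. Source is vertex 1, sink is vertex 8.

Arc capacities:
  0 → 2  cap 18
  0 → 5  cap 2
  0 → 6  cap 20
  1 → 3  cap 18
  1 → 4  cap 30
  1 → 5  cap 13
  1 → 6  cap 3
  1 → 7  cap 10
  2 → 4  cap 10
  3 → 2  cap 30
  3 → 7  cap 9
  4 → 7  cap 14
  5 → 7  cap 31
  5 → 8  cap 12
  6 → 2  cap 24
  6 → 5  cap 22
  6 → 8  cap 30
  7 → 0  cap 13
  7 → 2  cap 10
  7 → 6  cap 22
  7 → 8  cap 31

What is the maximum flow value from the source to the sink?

Maximum flow value: 49

augment #1: 1→5→8 bottleneck 12, total now 12
augment #2: 1→6→8 bottleneck 3, total now 15
augment #3: 1→7→8 bottleneck 10, total now 25
augment #4: 1→3→7→8 bottleneck 9, total now 34
augment #5: 1→4→7→8 bottleneck 12, total now 46
augment #6: 1→4→7→6→8 bottleneck 2, total now 48
augment #7: 1→5→7→6→8 bottleneck 1, total now 49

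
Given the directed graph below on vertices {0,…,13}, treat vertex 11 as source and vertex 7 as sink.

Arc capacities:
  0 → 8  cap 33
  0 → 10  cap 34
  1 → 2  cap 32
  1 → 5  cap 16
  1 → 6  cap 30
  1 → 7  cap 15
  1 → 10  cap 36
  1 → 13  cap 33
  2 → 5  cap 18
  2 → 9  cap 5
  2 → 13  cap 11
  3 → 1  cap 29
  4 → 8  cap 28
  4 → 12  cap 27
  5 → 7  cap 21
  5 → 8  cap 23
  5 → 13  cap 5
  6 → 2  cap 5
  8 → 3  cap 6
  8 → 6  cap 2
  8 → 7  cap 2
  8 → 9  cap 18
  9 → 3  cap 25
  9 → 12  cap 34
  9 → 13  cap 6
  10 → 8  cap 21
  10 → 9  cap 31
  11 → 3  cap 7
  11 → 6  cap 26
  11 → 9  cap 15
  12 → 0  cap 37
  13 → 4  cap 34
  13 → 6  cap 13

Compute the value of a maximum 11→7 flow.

augment #1: 11→3→1→7 bottleneck 7, total now 7
augment #2: 11→6→2→5→7 bottleneck 5, total now 12
augment #3: 11→9→3→1→7 bottleneck 8, total now 20
augment #4: 11→9→3→1→5→7 bottleneck 7, total now 27

Maximum flow value: 27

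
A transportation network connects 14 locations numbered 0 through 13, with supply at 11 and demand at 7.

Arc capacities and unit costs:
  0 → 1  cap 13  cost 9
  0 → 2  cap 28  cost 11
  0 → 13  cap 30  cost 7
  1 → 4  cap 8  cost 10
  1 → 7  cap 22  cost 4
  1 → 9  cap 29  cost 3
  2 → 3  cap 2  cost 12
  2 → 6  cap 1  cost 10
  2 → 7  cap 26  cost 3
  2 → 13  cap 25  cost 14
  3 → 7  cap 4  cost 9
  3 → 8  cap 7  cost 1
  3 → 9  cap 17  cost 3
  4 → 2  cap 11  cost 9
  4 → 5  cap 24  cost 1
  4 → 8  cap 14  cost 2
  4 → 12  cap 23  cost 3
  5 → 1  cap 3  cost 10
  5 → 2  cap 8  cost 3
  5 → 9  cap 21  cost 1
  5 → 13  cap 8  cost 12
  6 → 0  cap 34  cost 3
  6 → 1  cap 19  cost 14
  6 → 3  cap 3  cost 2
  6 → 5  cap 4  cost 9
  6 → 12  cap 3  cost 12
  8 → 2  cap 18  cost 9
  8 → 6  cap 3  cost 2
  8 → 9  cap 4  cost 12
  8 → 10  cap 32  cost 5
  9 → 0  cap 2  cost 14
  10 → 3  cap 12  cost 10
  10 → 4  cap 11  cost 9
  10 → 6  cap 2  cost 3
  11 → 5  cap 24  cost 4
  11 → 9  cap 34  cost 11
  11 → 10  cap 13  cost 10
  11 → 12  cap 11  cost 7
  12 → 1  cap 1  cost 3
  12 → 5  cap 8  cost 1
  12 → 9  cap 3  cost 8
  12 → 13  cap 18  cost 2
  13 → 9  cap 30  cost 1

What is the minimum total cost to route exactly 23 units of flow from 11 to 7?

Minimum cost for 23 units: 471

shortest-cost path #1: 11→5→2→7 push 8 @ unit cost 10 (adds 80)
shortest-cost path #2: 11→12→1→7 push 1 @ unit cost 14 (adds 14)
shortest-cost path #3: 11→5→1→7 push 3 @ unit cost 18 (adds 54)
shortest-cost path #4: 11→10→6→3→7 push 2 @ unit cost 24 (adds 48)
shortest-cost path #5: 11→10→3→7 push 2 @ unit cost 29 (adds 58)
shortest-cost path #6: 11→10→4→2→7 push 7 @ unit cost 31 (adds 217)
total cost = 471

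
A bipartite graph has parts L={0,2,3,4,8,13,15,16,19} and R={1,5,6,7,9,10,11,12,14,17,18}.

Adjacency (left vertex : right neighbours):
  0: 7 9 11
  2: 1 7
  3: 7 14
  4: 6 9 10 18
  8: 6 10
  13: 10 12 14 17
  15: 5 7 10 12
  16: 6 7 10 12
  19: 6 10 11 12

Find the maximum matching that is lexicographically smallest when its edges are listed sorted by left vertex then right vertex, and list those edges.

Lex-smallest maximum matching: {(0,7), (2,1), (3,14), (4,6), (8,10), (13,17), (15,5), (16,12), (19,11)}

|M| = 9 (so the lex-smallest maximum matching has 9 edges)
process left vertices in ascending order; for each, take the smallest-labelled available neighbour that still permits 9 edges overall, or leave it unmatched if none does
lex-smallest matching: {0-7, 2-1, 3-14, 4-6, 8-10, 13-17, 15-5, 16-12, 19-11}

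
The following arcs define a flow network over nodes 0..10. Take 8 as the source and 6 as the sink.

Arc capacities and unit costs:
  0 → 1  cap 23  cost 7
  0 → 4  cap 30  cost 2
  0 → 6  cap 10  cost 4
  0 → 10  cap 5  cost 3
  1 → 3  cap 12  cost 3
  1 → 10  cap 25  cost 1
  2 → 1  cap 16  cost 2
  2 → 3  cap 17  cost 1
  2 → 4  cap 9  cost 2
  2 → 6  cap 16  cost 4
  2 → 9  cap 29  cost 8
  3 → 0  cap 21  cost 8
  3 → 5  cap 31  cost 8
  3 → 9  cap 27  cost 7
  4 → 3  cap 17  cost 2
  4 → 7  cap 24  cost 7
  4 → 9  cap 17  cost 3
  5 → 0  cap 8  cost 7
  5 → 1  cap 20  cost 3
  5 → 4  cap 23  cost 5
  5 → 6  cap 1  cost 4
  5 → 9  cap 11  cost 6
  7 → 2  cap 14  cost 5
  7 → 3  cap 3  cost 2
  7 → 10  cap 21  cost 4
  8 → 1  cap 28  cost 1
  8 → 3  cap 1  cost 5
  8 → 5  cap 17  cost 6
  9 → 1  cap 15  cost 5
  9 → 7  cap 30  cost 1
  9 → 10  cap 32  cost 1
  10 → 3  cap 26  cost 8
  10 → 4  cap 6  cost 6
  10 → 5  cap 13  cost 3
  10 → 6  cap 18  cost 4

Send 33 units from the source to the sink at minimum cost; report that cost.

shortest-cost path #1: 8→1→10→6 push 18 @ unit cost 6 (adds 108)
shortest-cost path #2: 8→1→10→5→6 push 1 @ unit cost 9 (adds 9)
shortest-cost path #3: 8→1→3→0→6 push 9 @ unit cost 16 (adds 144)
shortest-cost path #4: 8→3→0→6 push 1 @ unit cost 17 (adds 17)
shortest-cost path #5: 8→5→9→7→2→6 push 4 @ unit cost 22 (adds 88)
total cost = 366

Minimum cost for 33 units: 366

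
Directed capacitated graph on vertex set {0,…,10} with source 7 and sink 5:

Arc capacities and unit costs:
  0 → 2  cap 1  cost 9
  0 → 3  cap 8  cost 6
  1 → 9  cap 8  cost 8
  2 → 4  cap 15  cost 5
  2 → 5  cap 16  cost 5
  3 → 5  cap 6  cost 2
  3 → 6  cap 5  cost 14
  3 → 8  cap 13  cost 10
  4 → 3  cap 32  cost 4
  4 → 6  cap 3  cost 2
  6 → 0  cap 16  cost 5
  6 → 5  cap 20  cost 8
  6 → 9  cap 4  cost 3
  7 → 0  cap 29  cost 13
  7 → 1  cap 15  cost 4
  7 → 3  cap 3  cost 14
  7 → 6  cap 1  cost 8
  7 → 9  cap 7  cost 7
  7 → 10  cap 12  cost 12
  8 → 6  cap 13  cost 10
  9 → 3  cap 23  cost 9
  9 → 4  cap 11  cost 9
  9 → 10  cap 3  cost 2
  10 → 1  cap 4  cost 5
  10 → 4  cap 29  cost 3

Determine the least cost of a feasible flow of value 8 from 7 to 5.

Minimum cost for 8 units: 140

shortest-cost path #1: 7→3→5 push 3 @ unit cost 16 (adds 48)
shortest-cost path #2: 7→6→5 push 1 @ unit cost 16 (adds 16)
shortest-cost path #3: 7→9→3→5 push 3 @ unit cost 18 (adds 54)
shortest-cost path #4: 7→9→10→4→6→5 push 1 @ unit cost 22 (adds 22)
total cost = 140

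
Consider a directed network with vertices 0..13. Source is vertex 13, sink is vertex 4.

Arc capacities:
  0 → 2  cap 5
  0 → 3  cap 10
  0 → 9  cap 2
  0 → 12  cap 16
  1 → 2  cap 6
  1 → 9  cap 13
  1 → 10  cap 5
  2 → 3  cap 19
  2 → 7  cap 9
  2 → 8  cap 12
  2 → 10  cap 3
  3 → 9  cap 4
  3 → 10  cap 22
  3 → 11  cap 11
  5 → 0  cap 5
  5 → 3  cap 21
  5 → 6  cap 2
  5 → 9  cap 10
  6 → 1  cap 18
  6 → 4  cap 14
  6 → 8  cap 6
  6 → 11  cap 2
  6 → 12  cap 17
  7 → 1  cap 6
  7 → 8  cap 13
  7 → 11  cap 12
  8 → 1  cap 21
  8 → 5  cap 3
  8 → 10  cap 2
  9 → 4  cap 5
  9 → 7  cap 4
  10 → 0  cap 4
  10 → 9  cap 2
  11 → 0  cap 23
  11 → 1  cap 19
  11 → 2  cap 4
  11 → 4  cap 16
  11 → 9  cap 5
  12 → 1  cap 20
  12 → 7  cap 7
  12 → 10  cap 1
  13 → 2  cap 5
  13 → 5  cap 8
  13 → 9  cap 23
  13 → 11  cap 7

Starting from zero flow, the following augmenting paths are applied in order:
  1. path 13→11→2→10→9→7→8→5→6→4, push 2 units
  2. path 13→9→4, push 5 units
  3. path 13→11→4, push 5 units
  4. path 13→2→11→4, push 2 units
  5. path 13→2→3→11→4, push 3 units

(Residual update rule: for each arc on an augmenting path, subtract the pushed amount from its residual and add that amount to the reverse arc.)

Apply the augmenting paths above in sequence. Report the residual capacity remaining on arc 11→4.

after path 1 (13→11→2→10→9→7→8→5→6→4, push 2): res(11,4)=16
after path 2 (13→9→4, push 5): res(11,4)=16
after path 3 (13→11→4, push 5): res(11,4)=11
after path 4 (13→2→11→4, push 2): res(11,4)=9
after path 5 (13→2→3→11→4, push 3): res(11,4)=6

Residual capacity of (11,4): 6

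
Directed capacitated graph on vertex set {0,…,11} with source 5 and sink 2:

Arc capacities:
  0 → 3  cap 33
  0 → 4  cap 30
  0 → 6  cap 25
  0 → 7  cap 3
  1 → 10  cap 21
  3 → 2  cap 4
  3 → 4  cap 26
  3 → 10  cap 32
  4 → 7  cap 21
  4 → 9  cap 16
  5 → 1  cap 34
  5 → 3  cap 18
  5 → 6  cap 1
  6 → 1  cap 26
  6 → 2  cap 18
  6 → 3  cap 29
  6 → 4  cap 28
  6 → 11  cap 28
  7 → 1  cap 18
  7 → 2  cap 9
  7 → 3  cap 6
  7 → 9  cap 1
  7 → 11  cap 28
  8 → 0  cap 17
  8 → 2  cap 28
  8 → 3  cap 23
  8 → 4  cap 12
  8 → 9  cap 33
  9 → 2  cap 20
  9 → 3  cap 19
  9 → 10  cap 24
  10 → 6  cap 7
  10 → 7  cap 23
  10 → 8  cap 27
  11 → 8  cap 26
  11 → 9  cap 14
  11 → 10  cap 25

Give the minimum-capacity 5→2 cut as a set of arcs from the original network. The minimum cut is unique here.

augment #1: 5→3→2 push 4
augment #2: 5→6→2 push 1
augment #3: 5→1→10→6→2 push 7
augment #4: 5→1→10→7→2 push 9
augment #5: 5→1→10→8→2 push 5
augment #6: 5→3→4→9→2 push 14
max flow = 40; residual-reachable set from 5 gives S-side
cut edges (S→T): {(1,10), (5,3), (5,6)} total cap 40

Min-cut arcs: {(1,10), (5,3), (5,6)} (total capacity 40)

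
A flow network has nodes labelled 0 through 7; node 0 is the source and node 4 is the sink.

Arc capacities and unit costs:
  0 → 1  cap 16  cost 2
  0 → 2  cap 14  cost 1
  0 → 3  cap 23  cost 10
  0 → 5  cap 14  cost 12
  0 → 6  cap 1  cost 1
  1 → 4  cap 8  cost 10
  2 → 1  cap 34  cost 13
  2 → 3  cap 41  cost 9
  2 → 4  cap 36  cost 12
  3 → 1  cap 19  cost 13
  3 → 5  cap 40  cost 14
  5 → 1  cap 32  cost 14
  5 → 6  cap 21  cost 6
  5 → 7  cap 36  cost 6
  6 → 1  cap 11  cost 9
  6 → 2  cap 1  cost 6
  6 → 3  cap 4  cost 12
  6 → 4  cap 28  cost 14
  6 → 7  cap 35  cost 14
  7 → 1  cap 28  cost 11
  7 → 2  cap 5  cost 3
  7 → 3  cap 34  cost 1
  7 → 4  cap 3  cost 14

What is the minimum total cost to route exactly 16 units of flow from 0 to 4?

shortest-cost path #1: 0→1→4 push 8 @ unit cost 12 (adds 96)
shortest-cost path #2: 0→2→4 push 8 @ unit cost 13 (adds 104)
total cost = 200

Minimum cost for 16 units: 200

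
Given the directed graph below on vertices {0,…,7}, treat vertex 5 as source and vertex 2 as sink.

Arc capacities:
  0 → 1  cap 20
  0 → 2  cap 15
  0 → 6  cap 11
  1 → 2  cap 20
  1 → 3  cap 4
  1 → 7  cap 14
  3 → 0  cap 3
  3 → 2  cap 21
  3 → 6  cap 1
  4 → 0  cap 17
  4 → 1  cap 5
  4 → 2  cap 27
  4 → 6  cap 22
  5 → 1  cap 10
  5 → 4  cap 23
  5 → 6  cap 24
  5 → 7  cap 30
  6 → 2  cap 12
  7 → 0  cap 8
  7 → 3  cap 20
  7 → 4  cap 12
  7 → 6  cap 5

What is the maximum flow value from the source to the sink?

Maximum flow value: 75

augment #1: 5→1→2 bottleneck 10, total now 10
augment #2: 5→4→2 bottleneck 23, total now 33
augment #3: 5→6→2 bottleneck 12, total now 45
augment #4: 5→7→0→2 bottleneck 8, total now 53
augment #5: 5→7→3→2 bottleneck 20, total now 73
augment #6: 5→7→4→2 bottleneck 2, total now 75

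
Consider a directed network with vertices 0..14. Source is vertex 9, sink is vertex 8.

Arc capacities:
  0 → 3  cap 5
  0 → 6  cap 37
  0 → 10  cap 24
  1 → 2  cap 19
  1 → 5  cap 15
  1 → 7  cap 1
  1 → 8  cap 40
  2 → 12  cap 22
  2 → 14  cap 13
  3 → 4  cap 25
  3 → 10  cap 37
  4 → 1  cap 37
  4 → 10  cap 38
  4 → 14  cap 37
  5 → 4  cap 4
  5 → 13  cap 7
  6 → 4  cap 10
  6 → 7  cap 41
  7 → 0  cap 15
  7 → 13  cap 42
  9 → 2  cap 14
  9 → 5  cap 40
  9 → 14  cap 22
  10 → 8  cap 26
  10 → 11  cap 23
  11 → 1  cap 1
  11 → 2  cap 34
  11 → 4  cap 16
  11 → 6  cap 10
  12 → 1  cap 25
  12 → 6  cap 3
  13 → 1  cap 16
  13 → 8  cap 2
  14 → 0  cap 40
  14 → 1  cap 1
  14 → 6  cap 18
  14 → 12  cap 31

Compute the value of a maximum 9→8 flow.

augment #1: 9→5→13→8 bottleneck 2, total now 2
augment #2: 9→14→1→8 bottleneck 1, total now 3
augment #3: 9→2→12→1→8 bottleneck 14, total now 17
augment #4: 9→5→4→1→8 bottleneck 4, total now 21
augment #5: 9→5→13→1→8 bottleneck 5, total now 26
augment #6: 9→14→0→10→8 bottleneck 21, total now 47

Maximum flow value: 47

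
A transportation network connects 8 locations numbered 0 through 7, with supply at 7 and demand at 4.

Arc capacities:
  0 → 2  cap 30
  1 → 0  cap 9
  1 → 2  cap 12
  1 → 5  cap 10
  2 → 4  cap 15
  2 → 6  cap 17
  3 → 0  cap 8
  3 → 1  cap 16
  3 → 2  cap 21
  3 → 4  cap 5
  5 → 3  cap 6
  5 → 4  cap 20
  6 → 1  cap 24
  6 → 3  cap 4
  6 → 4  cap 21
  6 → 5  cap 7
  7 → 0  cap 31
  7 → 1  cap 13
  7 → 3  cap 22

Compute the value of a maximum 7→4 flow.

Maximum flow value: 47

augment #1: 7→3→4 bottleneck 5, total now 5
augment #2: 7→0→2→4 bottleneck 15, total now 20
augment #3: 7→1→5→4 bottleneck 10, total now 30
augment #4: 7→0→2→6→4 bottleneck 15, total now 45
augment #5: 7→1→2→6→4 bottleneck 2, total now 47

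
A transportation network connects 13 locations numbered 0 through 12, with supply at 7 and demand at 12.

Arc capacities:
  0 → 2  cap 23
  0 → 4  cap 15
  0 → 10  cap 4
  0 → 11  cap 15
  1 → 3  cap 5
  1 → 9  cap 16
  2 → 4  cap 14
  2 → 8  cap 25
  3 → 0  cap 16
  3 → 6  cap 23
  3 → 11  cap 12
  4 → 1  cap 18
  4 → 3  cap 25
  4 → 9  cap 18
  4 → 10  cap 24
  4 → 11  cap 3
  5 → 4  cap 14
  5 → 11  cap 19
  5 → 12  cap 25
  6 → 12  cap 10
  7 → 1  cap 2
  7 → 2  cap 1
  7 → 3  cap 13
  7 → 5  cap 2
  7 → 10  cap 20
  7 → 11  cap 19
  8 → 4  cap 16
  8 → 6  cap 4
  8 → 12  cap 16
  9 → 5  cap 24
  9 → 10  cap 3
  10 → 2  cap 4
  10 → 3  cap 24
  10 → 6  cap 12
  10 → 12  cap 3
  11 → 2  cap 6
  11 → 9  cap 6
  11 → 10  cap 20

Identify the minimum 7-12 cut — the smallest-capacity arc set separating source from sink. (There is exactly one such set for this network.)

Min-cut arcs: {(3,0), (6,12), (7,1), (7,2), (7,5), (10,2), (10,12), (11,2), (11,9)} (total capacity 50)

augment #1: 7→5→12 push 2
augment #2: 7→10→12 push 3
augment #3: 7→2→8→12 push 1
augment #4: 7→3→6→12 push 10
augment #5: 7→1→9→5→12 push 2
augment #6: 7→10→2→8→12 push 4
augment #7: 7→11→2→8→12 push 6
augment #8: 7→11→9→5→12 push 6
augment #9: 7→3→0→2→8→12 push 3
augment #10: 7→10→3→0→2→8→12 push 2
augment #11: 7→10→3→0→4→9→5→12 push 11
max flow = 50; residual-reachable set from 7 gives S-side
cut edges (S→T): {(3,0), (6,12), (7,1), (7,2), (7,5), (10,2), (10,12), (11,2), (11,9)} total cap 50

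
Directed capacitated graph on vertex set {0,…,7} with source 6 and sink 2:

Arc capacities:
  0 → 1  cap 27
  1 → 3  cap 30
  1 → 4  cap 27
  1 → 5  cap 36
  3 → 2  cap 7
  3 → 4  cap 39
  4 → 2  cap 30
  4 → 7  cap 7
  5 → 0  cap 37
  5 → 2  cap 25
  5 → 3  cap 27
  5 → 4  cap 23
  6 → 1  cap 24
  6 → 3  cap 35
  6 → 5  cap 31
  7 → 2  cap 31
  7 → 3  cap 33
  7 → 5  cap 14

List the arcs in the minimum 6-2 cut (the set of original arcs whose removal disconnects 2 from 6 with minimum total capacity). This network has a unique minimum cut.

augment #1: 6→3→2 push 7
augment #2: 6→5→2 push 25
augment #3: 6→1→4→2 push 24
augment #4: 6→3→4→2 push 6
augment #5: 6→3→4→7→2 push 7
max flow = 69; residual-reachable set from 6 gives S-side
cut edges (S→T): {(3,2), (4,2), (4,7), (5,2)} total cap 69

Min-cut arcs: {(3,2), (4,2), (4,7), (5,2)} (total capacity 69)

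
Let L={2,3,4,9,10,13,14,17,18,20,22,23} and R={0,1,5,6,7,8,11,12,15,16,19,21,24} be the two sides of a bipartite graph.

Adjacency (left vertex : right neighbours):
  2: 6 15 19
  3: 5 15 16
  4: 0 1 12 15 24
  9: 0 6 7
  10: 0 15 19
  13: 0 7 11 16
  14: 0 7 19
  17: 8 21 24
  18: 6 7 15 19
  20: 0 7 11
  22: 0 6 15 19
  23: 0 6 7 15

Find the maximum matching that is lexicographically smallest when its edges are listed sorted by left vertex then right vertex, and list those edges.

|M| = 10 (so the lex-smallest maximum matching has 10 edges)
process left vertices in ascending order; for each, take the smallest-labelled available neighbour that still permits 10 edges overall, or leave it unmatched if none does
lex-smallest matching: {2-6, 3-5, 4-1, 9-0, 10-15, 13-16, 14-7, 17-8, 18-19, 20-11}

Lex-smallest maximum matching: {(2,6), (3,5), (4,1), (9,0), (10,15), (13,16), (14,7), (17,8), (18,19), (20,11)}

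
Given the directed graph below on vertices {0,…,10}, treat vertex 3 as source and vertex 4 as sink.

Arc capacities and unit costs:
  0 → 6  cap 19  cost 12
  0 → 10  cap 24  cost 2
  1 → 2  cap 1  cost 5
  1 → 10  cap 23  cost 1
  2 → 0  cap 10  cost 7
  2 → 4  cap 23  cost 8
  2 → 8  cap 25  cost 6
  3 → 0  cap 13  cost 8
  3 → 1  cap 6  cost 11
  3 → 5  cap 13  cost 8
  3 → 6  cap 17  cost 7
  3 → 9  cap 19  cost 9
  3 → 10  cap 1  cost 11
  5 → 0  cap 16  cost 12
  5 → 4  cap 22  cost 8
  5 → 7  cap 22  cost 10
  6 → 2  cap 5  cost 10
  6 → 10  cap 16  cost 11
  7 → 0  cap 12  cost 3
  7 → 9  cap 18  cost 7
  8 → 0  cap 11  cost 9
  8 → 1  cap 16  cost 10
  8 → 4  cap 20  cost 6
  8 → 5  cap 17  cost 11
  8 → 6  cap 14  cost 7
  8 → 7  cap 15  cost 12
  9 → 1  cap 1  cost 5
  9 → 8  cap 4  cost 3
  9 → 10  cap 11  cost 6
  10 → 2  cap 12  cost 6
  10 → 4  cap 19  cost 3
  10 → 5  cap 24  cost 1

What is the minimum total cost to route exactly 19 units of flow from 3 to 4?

shortest-cost path #1: 3→0→10→4 push 13 @ unit cost 13 (adds 169)
shortest-cost path #2: 3→10→4 push 1 @ unit cost 14 (adds 14)
shortest-cost path #3: 3→1→10→4 push 5 @ unit cost 15 (adds 75)
total cost = 258

Minimum cost for 19 units: 258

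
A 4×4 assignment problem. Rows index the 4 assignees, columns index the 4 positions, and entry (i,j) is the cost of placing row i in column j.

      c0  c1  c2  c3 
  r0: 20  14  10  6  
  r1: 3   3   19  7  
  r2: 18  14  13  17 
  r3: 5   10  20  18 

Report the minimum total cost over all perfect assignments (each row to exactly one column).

optimal assignment: row0→col3 (cost 6), row1→col1 (cost 3), row2→col2 (cost 13), row3→col0 (cost 5)
total = 6 + 3 + 13 + 5 = 27

Minimum assignment cost: 27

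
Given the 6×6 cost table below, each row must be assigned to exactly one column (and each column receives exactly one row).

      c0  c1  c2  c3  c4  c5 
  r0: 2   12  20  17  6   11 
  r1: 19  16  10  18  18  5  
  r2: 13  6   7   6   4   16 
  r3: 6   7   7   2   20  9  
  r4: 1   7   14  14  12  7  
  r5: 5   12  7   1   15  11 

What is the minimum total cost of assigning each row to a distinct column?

Minimum assignment cost: 26

one of 2 optimal assignments: row0→col0 (cost 2), row1→col5 (cost 5), row2→col4 (cost 4), row3→col2 (cost 7), row4→col1 (cost 7), row5→col3 (cost 1)
total = 2 + 5 + 4 + 7 + 7 + 1 = 26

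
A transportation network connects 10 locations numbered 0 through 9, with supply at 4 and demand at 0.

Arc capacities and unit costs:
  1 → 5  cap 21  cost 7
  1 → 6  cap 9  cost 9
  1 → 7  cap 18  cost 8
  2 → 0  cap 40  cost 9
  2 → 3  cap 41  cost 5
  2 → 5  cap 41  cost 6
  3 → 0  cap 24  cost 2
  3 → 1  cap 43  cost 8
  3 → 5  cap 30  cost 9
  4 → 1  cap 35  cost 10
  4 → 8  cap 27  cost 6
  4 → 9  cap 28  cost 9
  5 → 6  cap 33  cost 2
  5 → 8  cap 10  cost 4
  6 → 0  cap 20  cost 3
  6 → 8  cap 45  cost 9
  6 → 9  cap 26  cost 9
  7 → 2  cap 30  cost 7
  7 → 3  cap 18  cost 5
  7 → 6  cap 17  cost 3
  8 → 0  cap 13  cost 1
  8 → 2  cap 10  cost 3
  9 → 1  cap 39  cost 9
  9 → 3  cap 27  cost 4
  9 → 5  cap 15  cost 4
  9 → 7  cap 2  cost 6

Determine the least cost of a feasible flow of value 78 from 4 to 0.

Minimum cost for 78 units: 1429

shortest-cost path #1: 4→8→0 push 13 @ unit cost 7 (adds 91)
shortest-cost path #2: 4→9→3→0 push 24 @ unit cost 15 (adds 360)
shortest-cost path #3: 4→8→2→0 push 10 @ unit cost 18 (adds 180)
shortest-cost path #4: 4→9→5→6→0 push 4 @ unit cost 18 (adds 72)
shortest-cost path #5: 4→1→6→0 push 9 @ unit cost 22 (adds 198)
shortest-cost path #6: 4→1→5→6→0 push 7 @ unit cost 22 (adds 154)
shortest-cost path #7: 4→1→7→2→0 push 11 @ unit cost 34 (adds 374)
total cost = 1429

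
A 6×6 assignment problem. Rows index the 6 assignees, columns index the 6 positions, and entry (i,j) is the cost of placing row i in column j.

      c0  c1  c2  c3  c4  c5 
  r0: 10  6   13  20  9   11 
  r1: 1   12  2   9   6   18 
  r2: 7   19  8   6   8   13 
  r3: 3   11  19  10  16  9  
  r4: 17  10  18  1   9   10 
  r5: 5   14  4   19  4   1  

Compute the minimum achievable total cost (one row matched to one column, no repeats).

optimal assignment: row0→col1 (cost 6), row1→col2 (cost 2), row2→col4 (cost 8), row3→col0 (cost 3), row4→col3 (cost 1), row5→col5 (cost 1)
total = 6 + 2 + 8 + 3 + 1 + 1 = 21

Minimum assignment cost: 21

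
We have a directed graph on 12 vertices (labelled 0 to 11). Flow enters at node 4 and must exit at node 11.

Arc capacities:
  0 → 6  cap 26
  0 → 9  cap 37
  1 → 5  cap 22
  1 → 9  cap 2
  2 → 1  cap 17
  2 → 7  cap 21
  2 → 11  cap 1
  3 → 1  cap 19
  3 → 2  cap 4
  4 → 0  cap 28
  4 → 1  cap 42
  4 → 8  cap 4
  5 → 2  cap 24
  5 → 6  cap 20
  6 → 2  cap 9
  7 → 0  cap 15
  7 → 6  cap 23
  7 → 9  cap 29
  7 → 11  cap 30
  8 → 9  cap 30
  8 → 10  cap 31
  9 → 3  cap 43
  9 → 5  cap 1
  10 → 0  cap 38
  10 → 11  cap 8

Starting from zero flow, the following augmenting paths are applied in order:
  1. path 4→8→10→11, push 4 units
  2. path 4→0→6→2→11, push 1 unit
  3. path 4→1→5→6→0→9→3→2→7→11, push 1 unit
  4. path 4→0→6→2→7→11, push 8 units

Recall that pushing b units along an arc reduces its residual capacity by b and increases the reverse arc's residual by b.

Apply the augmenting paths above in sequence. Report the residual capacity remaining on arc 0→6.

after path 1 (4→8→10→11, push 4): res(0,6)=26
after path 2 (4→0→6→2→11, push 1): res(0,6)=25
after path 3 (4→1→5→6→0→9→3→2→7→11, push 1): res(0,6)=26
after path 4 (4→0→6→2→7→11, push 8): res(0,6)=18

Residual capacity of (0,6): 18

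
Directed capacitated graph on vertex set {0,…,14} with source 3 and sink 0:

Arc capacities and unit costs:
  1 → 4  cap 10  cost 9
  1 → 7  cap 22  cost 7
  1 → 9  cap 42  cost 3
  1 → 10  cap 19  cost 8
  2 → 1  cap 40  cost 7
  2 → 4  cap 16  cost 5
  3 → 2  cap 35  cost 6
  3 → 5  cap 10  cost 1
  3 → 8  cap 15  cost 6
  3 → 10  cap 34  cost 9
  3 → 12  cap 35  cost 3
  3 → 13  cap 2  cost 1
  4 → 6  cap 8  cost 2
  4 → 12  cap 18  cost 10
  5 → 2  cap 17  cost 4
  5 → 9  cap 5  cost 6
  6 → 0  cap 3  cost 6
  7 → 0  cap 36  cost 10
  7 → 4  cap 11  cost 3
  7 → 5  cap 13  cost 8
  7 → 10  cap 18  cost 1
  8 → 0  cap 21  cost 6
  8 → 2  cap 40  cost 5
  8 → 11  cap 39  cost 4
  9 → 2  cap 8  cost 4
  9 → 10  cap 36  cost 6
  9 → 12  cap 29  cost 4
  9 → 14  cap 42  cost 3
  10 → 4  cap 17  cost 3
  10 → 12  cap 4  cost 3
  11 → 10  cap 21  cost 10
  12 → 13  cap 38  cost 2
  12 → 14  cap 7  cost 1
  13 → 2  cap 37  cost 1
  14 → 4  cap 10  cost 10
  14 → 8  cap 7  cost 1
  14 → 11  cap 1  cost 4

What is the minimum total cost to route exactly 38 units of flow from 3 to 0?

Minimum cost for 38 units: 704

shortest-cost path #1: 3→12→14→8→0 push 7 @ unit cost 11 (adds 77)
shortest-cost path #2: 3→8→0 push 14 @ unit cost 12 (adds 168)
shortest-cost path #3: 3→13→2→4→6→0 push 2 @ unit cost 15 (adds 30)
shortest-cost path #4: 3→5→2→4→6→0 push 1 @ unit cost 18 (adds 18)
shortest-cost path #5: 3→5→2→1→7→0 push 9 @ unit cost 29 (adds 261)
shortest-cost path #6: 3→2→1→7→0 push 5 @ unit cost 30 (adds 150)
total cost = 704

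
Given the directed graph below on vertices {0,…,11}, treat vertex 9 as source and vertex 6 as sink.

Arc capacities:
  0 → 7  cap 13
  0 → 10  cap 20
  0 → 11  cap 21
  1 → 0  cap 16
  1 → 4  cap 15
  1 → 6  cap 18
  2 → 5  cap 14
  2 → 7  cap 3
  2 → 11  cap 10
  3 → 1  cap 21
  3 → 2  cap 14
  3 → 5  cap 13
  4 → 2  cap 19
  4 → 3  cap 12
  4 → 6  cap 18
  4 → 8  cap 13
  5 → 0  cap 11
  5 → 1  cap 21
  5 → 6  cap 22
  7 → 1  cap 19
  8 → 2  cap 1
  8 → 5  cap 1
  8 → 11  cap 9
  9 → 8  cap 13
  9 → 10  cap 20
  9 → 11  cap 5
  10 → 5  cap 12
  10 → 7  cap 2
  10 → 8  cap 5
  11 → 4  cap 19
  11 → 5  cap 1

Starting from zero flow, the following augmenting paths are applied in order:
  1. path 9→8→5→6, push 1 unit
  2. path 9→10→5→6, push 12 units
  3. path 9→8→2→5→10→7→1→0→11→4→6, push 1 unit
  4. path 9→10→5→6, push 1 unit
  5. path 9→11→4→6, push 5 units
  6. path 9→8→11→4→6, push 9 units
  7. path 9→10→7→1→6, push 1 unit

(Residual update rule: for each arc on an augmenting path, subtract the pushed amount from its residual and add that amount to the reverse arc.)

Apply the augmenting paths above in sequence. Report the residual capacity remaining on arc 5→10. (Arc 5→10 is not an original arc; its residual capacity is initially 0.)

after path 1 (9→8→5→6, push 1): res(5,10)=0
after path 2 (9→10→5→6, push 12): res(5,10)=12
after path 3 (9→8→2→5→10→7→1→0→11→4→6, push 1): res(5,10)=11
after path 4 (9→10→5→6, push 1): res(5,10)=12
after path 5 (9→11→4→6, push 5): res(5,10)=12
after path 6 (9→8→11→4→6, push 9): res(5,10)=12
after path 7 (9→10→7→1→6, push 1): res(5,10)=12

Residual capacity of (5,10): 12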